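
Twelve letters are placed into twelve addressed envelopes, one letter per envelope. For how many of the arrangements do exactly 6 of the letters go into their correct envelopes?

244860

Pick the 6 fixed positions: C(12,6) = 924 ways.
The other 6 form a derangement: !6 = 265.
Total: 924 × 265 = 244860.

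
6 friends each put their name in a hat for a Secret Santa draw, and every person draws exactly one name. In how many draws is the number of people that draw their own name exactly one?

264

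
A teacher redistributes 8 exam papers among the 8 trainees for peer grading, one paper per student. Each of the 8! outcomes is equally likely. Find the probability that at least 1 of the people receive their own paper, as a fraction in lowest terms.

Favorable outcomes: Σ_{i≥1} C(8,i)·!(8-i) = 8·1854 + 28·265 + 56·44 + 70·9 + 56·2 + 28·1 + 8·0 + 1·1 = 25487.
Total outcomes: 8! = 40320.
Probability = 25487/40320 = 3641/5760.

3641/5760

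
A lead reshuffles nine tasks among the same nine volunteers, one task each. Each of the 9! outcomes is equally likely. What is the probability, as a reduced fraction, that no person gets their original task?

Favorable outcomes: !9 = 133496.
Total outcomes: 9! = 362880.
Probability = 133496/362880 = 16687/45360.

16687/45360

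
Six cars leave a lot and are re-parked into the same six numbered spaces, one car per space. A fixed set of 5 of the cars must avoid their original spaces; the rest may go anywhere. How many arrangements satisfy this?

309

Inclusion-exclusion on the 5 forbidden self-matches:
Σ_{j=0}^{5} (-1)^j C(5,j)(6-j)!
= C(5,0)·6! - C(5,1)·5! + C(5,2)·4! - C(5,3)·3! + C(5,4)·2! - C(5,5)·1!
= 720 - 600 + 240 - 60 + 10 - 1
= 309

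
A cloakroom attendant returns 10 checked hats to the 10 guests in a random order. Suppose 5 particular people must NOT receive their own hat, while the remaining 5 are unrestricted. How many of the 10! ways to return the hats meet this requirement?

2170680

Let A_j be the event that the j-th constrained one is fixed. By inclusion-exclusion over the 5 events:
Σ_{j=0}^{5} (-1)^j C(5,j)(10-j)!
= C(5,0)·10! - C(5,1)·9! + C(5,2)·8! - C(5,3)·7! + C(5,4)·6! - C(5,5)·5!
= 3628800 - 1814400 + 403200 - 50400 + 3600 - 120
= 2170680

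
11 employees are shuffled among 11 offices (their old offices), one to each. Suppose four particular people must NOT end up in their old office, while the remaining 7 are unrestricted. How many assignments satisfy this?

27422640

Inclusion-exclusion on the 4 forbidden self-matches:
Σ_{j=0}^{4} (-1)^j C(4,j)(11-j)!
= C(4,0)·11! - C(4,1)·10! + C(4,2)·9! - C(4,3)·8! + C(4,4)·7!
= 39916800 - 14515200 + 2177280 - 161280 + 5040
= 27422640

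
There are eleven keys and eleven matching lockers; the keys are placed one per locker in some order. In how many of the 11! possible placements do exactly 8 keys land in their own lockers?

330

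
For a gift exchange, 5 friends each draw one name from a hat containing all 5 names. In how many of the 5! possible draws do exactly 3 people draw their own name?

10

Choose which 3 of the 5 are fixed: C(5,3) = 10.
The other 2 form a derangement: !2 = 1.
Total: 10 × 1 = 10.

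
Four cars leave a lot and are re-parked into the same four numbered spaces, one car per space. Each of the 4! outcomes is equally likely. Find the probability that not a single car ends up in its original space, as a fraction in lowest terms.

3/8

Favorable outcomes: !4 = 9.
Total outcomes: 4! = 24.
Probability = 9/24 = 3/8.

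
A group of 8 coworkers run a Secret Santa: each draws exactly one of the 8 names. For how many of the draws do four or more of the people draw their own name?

771

# with exactly i fixed is C(8,i)·!(8-i); sum over i=4..8:
  i=4: C(8,4)·!4 = 70·9 = 630
  i=5: C(8,5)·!3 = 56·2 = 112
  i=6: C(8,6)·!2 = 28·1 = 28
  i=7: C(8,7)·!1 = 8·0 = 0
  i=8: C(8,8)·!0 = 1·1 = 1
Total = 771.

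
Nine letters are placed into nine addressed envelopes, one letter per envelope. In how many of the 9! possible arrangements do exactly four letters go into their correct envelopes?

Choose which 4 of the 9 are fixed: C(9,4) = 126.
The remaining 5 must be deranged: !5 = 44.
Total: 126 × 44 = 5544.

5544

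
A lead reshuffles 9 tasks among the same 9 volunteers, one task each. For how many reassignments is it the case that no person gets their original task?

133496

The subfactorial !9 = [9!/e] (nearest integer).
9! = 362880, and 362880/e ≈ 133496.09, so !9 = 133496.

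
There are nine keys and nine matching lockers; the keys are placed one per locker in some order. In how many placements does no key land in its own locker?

133496

Recurrence: !9 = 8·(!8 + !7).
!9 = 8·(14833 + 1854) = 8·16687 = 133496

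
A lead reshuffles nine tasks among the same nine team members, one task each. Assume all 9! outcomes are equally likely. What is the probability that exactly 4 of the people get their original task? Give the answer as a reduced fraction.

11/720

Favorable outcomes: C(9,4)·!5 = 126·44 = 5544.
Total outcomes: 9! = 362880.
Probability = 5544/362880 = 11/720.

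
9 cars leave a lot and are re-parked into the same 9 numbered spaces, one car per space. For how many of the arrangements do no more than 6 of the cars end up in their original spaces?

362843

# with exactly i fixed is C(9,i)·!(9-i); sum over i=0..6:
  i=0: C(9,0)·!9 = 1·133496 = 133496
  i=1: C(9,1)·!8 = 9·14833 = 133497
  i=2: C(9,2)·!7 = 36·1854 = 66744
  i=3: C(9,3)·!6 = 84·265 = 22260
  i=4: C(9,4)·!5 = 126·44 = 5544
  i=5: C(9,5)·!4 = 126·9 = 1134
  i=6: C(9,6)·!3 = 84·2 = 168
Total = 362843.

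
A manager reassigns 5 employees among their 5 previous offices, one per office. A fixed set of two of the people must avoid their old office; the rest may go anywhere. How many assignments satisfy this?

78

Let A_j be the event that the j-th constrained one is fixed. By inclusion-exclusion over the 2 events:
Σ_{j=0}^{2} (-1)^j C(2,j)(5-j)!
= C(2,0)·5! - C(2,1)·4! + C(2,2)·3!
= 120 - 48 + 6
= 78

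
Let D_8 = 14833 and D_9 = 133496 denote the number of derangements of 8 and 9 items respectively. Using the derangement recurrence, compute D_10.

1334961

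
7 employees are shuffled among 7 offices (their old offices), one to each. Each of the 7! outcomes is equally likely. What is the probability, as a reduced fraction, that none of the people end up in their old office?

Favorable outcomes: !7 = 1854.
Total outcomes: 7! = 5040.
Probability = 1854/5040 = 103/280.

103/280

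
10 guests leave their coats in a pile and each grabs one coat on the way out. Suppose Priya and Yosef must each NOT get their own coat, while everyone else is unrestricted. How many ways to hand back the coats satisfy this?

Let A_j be the event that the j-th constrained one is fixed. By inclusion-exclusion over the 2 events:
Σ_{j=0}^{2} (-1)^j C(2,j)(10-j)!
= C(2,0)·10! - C(2,1)·9! + C(2,2)·8!
= 3628800 - 725760 + 40320
= 2943360

2943360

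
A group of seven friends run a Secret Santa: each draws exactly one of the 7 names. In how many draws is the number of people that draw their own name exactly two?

Choose which 2 of the 7 are fixed: C(7,2) = 21.
The remaining 5 must be deranged: !5 = 44.
Total: 21 × 44 = 924.

924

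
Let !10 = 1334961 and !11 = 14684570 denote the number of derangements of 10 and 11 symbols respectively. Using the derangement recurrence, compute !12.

176214841

!12 = (12-1)·(!11 + !10) = 11·(14684570 + 1334961) = 11·16019531 = 176214841.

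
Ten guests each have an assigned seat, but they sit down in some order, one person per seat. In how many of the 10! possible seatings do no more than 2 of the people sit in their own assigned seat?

3337406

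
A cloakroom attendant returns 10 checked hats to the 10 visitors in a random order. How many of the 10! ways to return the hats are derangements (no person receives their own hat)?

1334961

!10 is the nearest integer to 10!/e.
10! = 3628800, and 3628800/e ≈ 1334960.92, so !10 = 1334961.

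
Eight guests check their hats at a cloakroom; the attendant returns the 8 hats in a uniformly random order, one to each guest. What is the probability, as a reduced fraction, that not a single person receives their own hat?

Favorable outcomes: !8 = 14833.
Total outcomes: 8! = 40320.
Probability = 14833/40320 = 2119/5760.

2119/5760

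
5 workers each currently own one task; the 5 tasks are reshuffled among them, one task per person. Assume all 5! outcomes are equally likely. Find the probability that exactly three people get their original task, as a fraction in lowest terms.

Favorable outcomes: C(5,3)·!2 = 10·1 = 10.
Total outcomes: 5! = 120.
Probability = 10/120 = 1/12.

1/12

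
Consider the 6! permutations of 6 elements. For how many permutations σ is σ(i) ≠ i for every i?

Recurrence: !6 = 6·!5 + (-1)^6.
!6 = 6·44 + 1 = 265

265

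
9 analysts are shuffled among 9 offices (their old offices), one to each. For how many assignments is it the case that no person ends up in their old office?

The number of derangements of 9 is !9 = Σ_{k=0}^{9} (-1)^k·9!/k!
= 9! - 9!/1! + 9!/2! - 9!/3! + 9!/4! - 9!/5! + 9!/6! - 9!/7! + 9!/8! - 9!/9!
= 362880 - 362880 + 181440 - 60480 + 15120 - 3024 + 504 - 72 + 9 - 1
= 133496

133496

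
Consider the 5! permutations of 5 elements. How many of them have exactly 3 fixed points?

10

Pick the 3 fixed positions: C(5,3) = 10 ways.
The other 2 form a derangement: !2 = 1.
Total: 10 × 1 = 10.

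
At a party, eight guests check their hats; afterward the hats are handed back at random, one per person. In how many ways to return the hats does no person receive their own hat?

Use !n = n·!(n-1) + (-1)^n.
!8 = 8·1854 + 1 = 14833

14833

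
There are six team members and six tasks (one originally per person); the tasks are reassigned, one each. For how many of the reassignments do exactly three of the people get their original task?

Pick the 3 fixed positions: C(6,3) = 20 ways.
The other 3 form a derangement: !3 = 2.
Total: 20 × 2 = 40.

40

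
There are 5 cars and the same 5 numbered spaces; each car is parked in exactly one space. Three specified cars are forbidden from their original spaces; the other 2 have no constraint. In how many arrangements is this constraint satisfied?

64

Inclusion-exclusion on the 3 forbidden self-matches:
Σ_{j=0}^{3} (-1)^j C(3,j)(5-j)!
= C(3,0)·5! - C(3,1)·4! + C(3,2)·3! - C(3,3)·2!
= 120 - 72 + 18 - 2
= 64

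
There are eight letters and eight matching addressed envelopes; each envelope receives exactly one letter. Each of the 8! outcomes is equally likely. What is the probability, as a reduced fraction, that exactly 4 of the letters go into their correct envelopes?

Favorable outcomes: C(8,4)·!4 = 70·9 = 630.
Total outcomes: 8! = 40320.
Probability = 630/40320 = 1/64.

1/64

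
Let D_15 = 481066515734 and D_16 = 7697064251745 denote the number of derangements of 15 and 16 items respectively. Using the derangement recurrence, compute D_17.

D_17 = (17-1)·(D_16 + D_15) = 16·(7697064251745 + 481066515734) = 16·8178130767479 = 130850092279664.

130850092279664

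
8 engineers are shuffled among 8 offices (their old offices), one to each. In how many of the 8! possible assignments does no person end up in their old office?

14833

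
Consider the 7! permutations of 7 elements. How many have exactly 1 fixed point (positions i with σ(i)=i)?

Choose which one of the 7 is fixed: C(7,1) = 7.
The other 6 form a derangement: !6 = 265.
Total: 7 × 265 = 1855.

1855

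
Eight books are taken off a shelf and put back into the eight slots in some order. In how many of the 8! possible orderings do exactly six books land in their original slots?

28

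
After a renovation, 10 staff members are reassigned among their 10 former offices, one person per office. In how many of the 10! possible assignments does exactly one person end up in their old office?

Pick the single fixed position: C(10,1) = 10 ways.
The remaining 9 must be deranged: !9 = 133496.
Total: 10 × 133496 = 1334960.

1334960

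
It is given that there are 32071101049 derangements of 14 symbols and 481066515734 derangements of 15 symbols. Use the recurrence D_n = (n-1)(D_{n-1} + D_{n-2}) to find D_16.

D_16 = (16-1)·(D_15 + D_14) = 15·(481066515734 + 32071101049) = 15·513137616783 = 7697064251745.

7697064251745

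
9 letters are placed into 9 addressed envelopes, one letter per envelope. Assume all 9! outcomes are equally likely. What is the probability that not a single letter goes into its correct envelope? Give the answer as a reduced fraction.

16687/45360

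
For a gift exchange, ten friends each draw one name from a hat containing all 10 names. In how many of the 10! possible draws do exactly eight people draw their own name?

Pick the 8 fixed positions: C(10,8) = 45 ways.
The other 2 form a derangement: !2 = 1.
Total: 45 × 1 = 45.

45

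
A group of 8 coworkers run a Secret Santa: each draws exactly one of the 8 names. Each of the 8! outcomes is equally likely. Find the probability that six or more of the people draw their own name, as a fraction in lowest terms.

29/40320

Favorable outcomes: Σ_{i≥6} C(8,i)·!(8-i) = 28·1 + 8·0 + 1·1 = 29.
Total outcomes: 8! = 40320.
Probability = 29/40320 = 29/40320.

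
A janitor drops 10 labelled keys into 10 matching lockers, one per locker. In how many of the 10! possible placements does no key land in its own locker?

1334961

The number of derangements of 10 is !10 = Σ_{k=0}^{10} (-1)^k·10!/k!
= 10! - 10!/1! + 10!/2! - 10!/3! + 10!/4! - 10!/5! + 10!/6! - 10!/7! + 10!/8! - 10!/9! + 10!/10!
= 3628800 - 3628800 + 1814400 - 604800 + 151200 - 30240 + 5040 - 720 + 90 - 10 + 1
= 1334961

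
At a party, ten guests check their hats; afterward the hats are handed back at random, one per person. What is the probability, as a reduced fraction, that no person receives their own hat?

16481/44800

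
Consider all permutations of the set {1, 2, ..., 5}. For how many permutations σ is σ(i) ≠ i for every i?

44

Use !n = (n-1)(!(n-1) + !(n-2)).
!5 = 4·(9 + 2) = 4·11 = 44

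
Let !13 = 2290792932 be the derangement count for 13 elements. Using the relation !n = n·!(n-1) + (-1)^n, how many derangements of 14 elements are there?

32071101049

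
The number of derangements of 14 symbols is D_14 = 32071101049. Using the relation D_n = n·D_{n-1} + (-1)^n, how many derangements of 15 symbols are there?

481066515734

D_15 = 15·32071101049 - 1 = 481066515734.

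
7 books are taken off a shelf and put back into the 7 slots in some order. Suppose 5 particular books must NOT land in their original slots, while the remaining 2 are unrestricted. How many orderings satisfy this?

Let A_j be the event that the j-th constrained one is fixed. By inclusion-exclusion over the 5 events:
Σ_{j=0}^{5} (-1)^j C(5,j)(7-j)!
= C(5,0)·7! - C(5,1)·6! + C(5,2)·5! - C(5,3)·4! + C(5,4)·3! - C(5,5)·2!
= 5040 - 3600 + 1200 - 240 + 30 - 2
= 2428

2428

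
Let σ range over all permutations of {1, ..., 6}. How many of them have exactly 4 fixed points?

Choose which 4 of the 6 are fixed: C(6,4) = 15.
The remaining 2 must be deranged: !2 = 1.
Total: 15 × 1 = 15.

15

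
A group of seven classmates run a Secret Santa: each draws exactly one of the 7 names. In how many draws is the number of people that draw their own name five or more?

22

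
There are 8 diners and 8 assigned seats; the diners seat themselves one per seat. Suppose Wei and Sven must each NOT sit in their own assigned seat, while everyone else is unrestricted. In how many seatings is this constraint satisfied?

30960

Let A_j be the event that the j-th constrained one is fixed. By inclusion-exclusion over the 2 events:
Σ_{j=0}^{2} (-1)^j C(2,j)(8-j)!
= C(2,0)·8! - C(2,1)·7! + C(2,2)·6!
= 40320 - 10080 + 720
= 30960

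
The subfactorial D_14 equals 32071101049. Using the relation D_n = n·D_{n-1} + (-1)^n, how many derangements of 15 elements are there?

481066515734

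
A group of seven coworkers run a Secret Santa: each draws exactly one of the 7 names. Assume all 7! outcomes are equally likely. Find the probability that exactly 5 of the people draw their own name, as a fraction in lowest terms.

Favorable outcomes: C(7,5)·!2 = 21·1 = 21.
Total outcomes: 7! = 5040.
Probability = 21/5040 = 1/240.

1/240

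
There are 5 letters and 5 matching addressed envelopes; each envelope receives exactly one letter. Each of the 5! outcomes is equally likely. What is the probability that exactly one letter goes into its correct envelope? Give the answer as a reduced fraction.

3/8

Favorable outcomes: C(5,1)·!4 = 5·9 = 45.
Total outcomes: 5! = 120.
Probability = 45/120 = 3/8.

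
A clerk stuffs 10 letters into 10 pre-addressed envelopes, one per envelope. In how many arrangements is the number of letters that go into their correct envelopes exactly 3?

222480

Choose which 3 of the 10 are fixed: C(10,3) = 120.
The other 7 form a derangement: !7 = 1854.
Total: 120 × 1854 = 222480.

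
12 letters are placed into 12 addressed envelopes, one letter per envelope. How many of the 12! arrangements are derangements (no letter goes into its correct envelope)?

Use !n = (n-1)(!(n-1) + !(n-2)).
!12 = 11·(14684570 + 1334961) = 11·16019531 = 176214841

176214841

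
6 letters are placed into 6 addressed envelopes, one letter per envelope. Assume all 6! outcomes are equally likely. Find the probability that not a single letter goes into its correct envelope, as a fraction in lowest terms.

53/144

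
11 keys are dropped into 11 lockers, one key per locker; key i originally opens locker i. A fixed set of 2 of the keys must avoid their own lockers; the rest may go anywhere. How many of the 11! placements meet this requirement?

33022080

Let A_j be the event that the j-th constrained one is fixed. By inclusion-exclusion over the 2 events:
Σ_{j=0}^{2} (-1)^j C(2,j)(11-j)!
= C(2,0)·11! - C(2,1)·10! + C(2,2)·9!
= 39916800 - 7257600 + 362880
= 33022080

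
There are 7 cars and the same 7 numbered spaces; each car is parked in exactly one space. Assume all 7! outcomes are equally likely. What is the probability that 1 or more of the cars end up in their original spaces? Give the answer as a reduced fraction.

Favorable outcomes: Σ_{i≥1} C(7,i)·!(7-i) = 7·265 + 21·44 + 35·9 + 35·2 + 21·1 + 7·0 + 1·1 = 3186.
Total outcomes: 7! = 5040.
Probability = 3186/5040 = 177/280.

177/280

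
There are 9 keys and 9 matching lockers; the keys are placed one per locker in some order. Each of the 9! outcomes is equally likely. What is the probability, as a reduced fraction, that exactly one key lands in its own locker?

Favorable outcomes: C(9,1)·!8 = 9·14833 = 133497.
Total outcomes: 9! = 362880.
Probability = 133497/362880 = 2119/5760.

2119/5760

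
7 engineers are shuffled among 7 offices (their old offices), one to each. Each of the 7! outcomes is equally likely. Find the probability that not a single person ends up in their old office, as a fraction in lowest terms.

Favorable outcomes: !7 = 1854.
Total outcomes: 7! = 5040.
Probability = 1854/5040 = 103/280.

103/280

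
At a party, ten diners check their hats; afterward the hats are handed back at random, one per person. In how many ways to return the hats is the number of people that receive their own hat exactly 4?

55650

Choose which 4 of the 10 are fixed: C(10,4) = 210.
The other 6 form a derangement: !6 = 265.
Total: 210 × 265 = 55650.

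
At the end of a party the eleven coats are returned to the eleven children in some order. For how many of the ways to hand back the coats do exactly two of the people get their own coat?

7342280

Pick the 2 fixed positions: C(11,2) = 55 ways.
The other 9 form a derangement: !9 = 133496.
Total: 55 × 133496 = 7342280.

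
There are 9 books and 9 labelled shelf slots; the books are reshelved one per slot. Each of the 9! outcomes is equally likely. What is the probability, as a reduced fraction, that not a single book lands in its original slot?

Favorable outcomes: !9 = 133496.
Total outcomes: 9! = 362880.
Probability = 133496/362880 = 16687/45360.

16687/45360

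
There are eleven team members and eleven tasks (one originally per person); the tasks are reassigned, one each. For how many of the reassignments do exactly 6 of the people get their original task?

20328

Pick the 6 fixed positions: C(11,6) = 462 ways.
The remaining 5 must be deranged: !5 = 44.
Total: 462 × 44 = 20328.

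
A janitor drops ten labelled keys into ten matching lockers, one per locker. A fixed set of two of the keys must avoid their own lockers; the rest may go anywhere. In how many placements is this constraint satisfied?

Inclusion-exclusion on the 2 forbidden self-matches:
Σ_{j=0}^{2} (-1)^j C(2,j)(10-j)!
= C(2,0)·10! - C(2,1)·9! + C(2,2)·8!
= 3628800 - 725760 + 40320
= 2943360

2943360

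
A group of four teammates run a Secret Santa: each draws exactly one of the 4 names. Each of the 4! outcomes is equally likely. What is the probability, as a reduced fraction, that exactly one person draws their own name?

Favorable outcomes: C(4,1)·!3 = 4·2 = 8.
Total outcomes: 4! = 24.
Probability = 8/24 = 1/3.

1/3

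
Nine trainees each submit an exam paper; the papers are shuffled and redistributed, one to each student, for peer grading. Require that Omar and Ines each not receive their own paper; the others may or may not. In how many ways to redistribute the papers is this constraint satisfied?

287280

Inclusion-exclusion on the 2 forbidden self-matches:
Σ_{j=0}^{2} (-1)^j C(2,j)(9-j)!
= C(2,0)·9! - C(2,1)·8! + C(2,2)·7!
= 362880 - 80640 + 5040
= 287280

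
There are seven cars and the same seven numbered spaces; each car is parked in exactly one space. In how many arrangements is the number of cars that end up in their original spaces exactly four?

70

Pick the 4 fixed positions: C(7,4) = 35 ways.
The other 3 form a derangement: !3 = 2.
Total: 35 × 2 = 70.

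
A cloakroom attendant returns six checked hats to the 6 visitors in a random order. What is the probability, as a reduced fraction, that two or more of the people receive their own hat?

191/720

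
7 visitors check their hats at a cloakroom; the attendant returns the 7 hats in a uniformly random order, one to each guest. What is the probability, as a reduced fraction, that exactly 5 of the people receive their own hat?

1/240

Favorable outcomes: C(7,5)·!2 = 21·1 = 21.
Total outcomes: 7! = 5040.
Probability = 21/5040 = 1/240.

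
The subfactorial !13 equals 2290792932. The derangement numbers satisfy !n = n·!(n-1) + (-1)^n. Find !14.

32071101049

!14 = 14·2290792932 + 1 = 32071101049.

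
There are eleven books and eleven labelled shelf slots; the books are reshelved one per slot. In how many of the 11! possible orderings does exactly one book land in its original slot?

14684571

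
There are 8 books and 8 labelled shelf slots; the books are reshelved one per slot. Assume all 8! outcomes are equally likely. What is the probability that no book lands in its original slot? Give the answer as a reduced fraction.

Favorable outcomes: !8 = 14833.
Total outcomes: 8! = 40320.
Probability = 14833/40320 = 2119/5760.

2119/5760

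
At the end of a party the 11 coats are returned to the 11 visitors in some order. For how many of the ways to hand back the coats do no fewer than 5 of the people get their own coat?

# with exactly i fixed is C(11,i)·!(11-i); sum over i=5..11:
  i=5: C(11,5)·!6 = 462·265 = 122430
  i=6: C(11,6)·!5 = 462·44 = 20328
  i=7: C(11,7)·!4 = 330·9 = 2970
  i=8: C(11,8)·!3 = 165·2 = 330
  i=9: C(11,9)·!2 = 55·1 = 55
  i=10: C(11,10)·!1 = 11·0 = 0
  i=11: C(11,11)·!0 = 1·1 = 1
Total = 146114.

146114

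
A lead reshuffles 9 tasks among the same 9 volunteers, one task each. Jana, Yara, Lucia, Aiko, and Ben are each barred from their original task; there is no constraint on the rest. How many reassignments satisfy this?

205056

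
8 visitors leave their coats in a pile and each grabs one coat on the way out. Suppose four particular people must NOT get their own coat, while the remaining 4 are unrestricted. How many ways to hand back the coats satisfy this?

24024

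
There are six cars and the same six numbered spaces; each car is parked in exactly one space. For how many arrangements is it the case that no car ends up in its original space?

265

!6 is the nearest integer to 6!/e.
6! = 720, and 720/e ≈ 264.87, so !6 = 265.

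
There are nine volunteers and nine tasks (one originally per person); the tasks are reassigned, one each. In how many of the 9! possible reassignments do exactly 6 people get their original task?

168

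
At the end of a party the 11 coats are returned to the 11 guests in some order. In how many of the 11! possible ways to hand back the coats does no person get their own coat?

Recurrence: !11 = 10·(!10 + !9).
!11 = 10·(1334961 + 133496) = 10·1468457 = 14684570

14684570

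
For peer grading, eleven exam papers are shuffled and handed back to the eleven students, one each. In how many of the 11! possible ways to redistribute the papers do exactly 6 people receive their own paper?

Pick the 6 fixed positions: C(11,6) = 462 ways.
The remaining 5 must be deranged: !5 = 44.
Total: 462 × 44 = 20328.

20328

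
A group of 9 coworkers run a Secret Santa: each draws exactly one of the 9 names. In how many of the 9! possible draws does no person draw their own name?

133496

!9 = 9! · Σ_{k=0}^{9} (-1)^k/k!
= 9! - 9!/1! + 9!/2! - 9!/3! + 9!/4! - 9!/5! + 9!/6! - 9!/7! + 9!/8! - 9!/9!
= 362880 - 362880 + 181440 - 60480 + 15120 - 3024 + 504 - 72 + 9 - 1
= 133496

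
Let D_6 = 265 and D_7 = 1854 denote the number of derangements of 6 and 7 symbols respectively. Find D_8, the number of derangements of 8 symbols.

14833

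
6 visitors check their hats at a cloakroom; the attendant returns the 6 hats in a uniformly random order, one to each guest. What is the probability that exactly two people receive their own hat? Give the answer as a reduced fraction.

3/16

Favorable outcomes: C(6,2)·!4 = 15·9 = 135.
Total outcomes: 6! = 720.
Probability = 135/720 = 3/16.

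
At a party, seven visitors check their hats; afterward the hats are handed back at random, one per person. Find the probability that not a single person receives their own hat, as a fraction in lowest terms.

Favorable outcomes: !7 = 1854.
Total outcomes: 7! = 5040.
Probability = 1854/5040 = 103/280.

103/280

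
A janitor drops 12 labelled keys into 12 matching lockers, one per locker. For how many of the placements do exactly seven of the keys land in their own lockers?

Choose which 7 of the 12 are fixed: C(12,7) = 792.
The remaining 5 must be deranged: !5 = 44.
Total: 792 × 44 = 34848.

34848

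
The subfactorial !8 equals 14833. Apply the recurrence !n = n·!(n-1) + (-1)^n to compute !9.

!9 = 9·14833 - 1 = 133496.

133496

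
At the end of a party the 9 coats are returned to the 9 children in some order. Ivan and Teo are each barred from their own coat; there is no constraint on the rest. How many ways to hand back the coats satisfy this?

287280

Inclusion-exclusion on the 2 forbidden self-matches:
Σ_{j=0}^{2} (-1)^j C(2,j)(9-j)!
= C(2,0)·9! - C(2,1)·8! + C(2,2)·7!
= 362880 - 80640 + 5040
= 287280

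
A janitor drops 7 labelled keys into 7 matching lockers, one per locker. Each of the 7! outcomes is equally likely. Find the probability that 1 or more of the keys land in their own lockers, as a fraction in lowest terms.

177/280

Favorable outcomes: Σ_{i≥1} C(7,i)·!(7-i) = 7·265 + 21·44 + 35·9 + 35·2 + 21·1 + 7·0 + 1·1 = 3186.
Total outcomes: 7! = 5040.
Probability = 3186/5040 = 177/280.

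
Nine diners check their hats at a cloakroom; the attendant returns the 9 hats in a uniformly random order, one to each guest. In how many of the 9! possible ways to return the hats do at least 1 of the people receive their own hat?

229384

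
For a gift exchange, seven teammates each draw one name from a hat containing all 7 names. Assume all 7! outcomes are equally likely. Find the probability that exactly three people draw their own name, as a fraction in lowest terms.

Favorable outcomes: C(7,3)·!4 = 35·9 = 315.
Total outcomes: 7! = 5040.
Probability = 315/5040 = 1/16.

1/16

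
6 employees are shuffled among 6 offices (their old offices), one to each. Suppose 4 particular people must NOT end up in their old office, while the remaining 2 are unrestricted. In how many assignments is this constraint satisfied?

362

Let A_j be the event that the j-th constrained one is fixed. By inclusion-exclusion over the 4 events:
Σ_{j=0}^{4} (-1)^j C(4,j)(6-j)!
= C(4,0)·6! - C(4,1)·5! + C(4,2)·4! - C(4,3)·3! + C(4,4)·2!
= 720 - 480 + 144 - 24 + 2
= 362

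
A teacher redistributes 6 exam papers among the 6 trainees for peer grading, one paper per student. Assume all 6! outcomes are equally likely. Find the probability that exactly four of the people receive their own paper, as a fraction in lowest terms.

1/48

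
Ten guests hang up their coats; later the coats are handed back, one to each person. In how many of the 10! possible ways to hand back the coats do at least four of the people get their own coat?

Sum C(10,i)·!(10-i) for i = 4..10:
  i=4: C(10,4)·!6 = 210·265 = 55650
  i=5: C(10,5)·!5 = 252·44 = 11088
  i=6: C(10,6)·!4 = 210·9 = 1890
  i=7: C(10,7)·!3 = 120·2 = 240
  i=8: C(10,8)·!2 = 45·1 = 45
  i=9: C(10,9)·!1 = 10·0 = 0
  i=10: C(10,10)·!0 = 1·1 = 1
Total = 68914.

68914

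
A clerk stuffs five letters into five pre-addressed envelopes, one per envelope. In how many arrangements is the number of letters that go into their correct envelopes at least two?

31

# with exactly i fixed is C(5,i)·!(5-i); sum over i=2..5:
  i=2: C(5,2)·!3 = 10·2 = 20
  i=3: C(5,3)·!2 = 10·1 = 10
  i=4: C(5,4)·!1 = 5·0 = 0
  i=5: C(5,5)·!0 = 1·1 = 1
Total = 31.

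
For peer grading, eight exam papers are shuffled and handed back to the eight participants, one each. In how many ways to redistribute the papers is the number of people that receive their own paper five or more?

# with exactly i fixed is C(8,i)·!(8-i); sum over i=5..8:
  i=5: C(8,5)·!3 = 56·2 = 112
  i=6: C(8,6)·!2 = 28·1 = 28
  i=7: C(8,7)·!1 = 8·0 = 0
  i=8: C(8,8)·!0 = 1·1 = 1
Total = 141.

141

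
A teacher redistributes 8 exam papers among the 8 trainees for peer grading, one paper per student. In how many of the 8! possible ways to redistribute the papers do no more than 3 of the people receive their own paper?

39549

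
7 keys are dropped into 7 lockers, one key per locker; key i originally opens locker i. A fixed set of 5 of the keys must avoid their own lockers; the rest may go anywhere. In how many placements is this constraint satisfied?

2428

Inclusion-exclusion on the 5 forbidden self-matches:
Σ_{j=0}^{5} (-1)^j C(5,j)(7-j)!
= C(5,0)·7! - C(5,1)·6! + C(5,2)·5! - C(5,3)·4! + C(5,4)·3! - C(5,5)·2!
= 5040 - 3600 + 1200 - 240 + 30 - 2
= 2428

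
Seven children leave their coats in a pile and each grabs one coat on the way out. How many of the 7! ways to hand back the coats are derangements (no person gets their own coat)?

Recurrence: !7 = 6·(!6 + !5).
!7 = 6·(265 + 44) = 6·309 = 1854

1854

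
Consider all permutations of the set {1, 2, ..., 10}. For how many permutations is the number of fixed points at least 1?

2293839

# with exactly i fixed is C(10,i)·!(10-i); sum over i=1..10:
  i=1: C(10,1)·!9 = 10·133496 = 1334960
  i=2: C(10,2)·!8 = 45·14833 = 667485
  i=3: C(10,3)·!7 = 120·1854 = 222480
  i=4: C(10,4)·!6 = 210·265 = 55650
  i=5: C(10,5)·!5 = 252·44 = 11088
  i=6: C(10,6)·!4 = 210·9 = 1890
  i=7: C(10,7)·!3 = 120·2 = 240
  i=8: C(10,8)·!2 = 45·1 = 45
  i=9: C(10,9)·!1 = 10·0 = 0
  i=10: C(10,10)·!0 = 1·1 = 1
Total = 2293839.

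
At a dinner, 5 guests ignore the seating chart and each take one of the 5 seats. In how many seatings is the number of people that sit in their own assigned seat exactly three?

Choose which 3 of the 5 are fixed: C(5,3) = 10.
The other 2 form a derangement: !2 = 1.
Total: 10 × 1 = 10.

10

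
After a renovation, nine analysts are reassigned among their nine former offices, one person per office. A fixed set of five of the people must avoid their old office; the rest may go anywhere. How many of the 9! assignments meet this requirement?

205056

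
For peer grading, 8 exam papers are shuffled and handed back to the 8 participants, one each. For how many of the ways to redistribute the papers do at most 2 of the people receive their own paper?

37085

# with exactly i fixed is C(8,i)·!(8-i); sum over i=0..2:
  i=0: C(8,0)·!8 = 1·14833 = 14833
  i=1: C(8,1)·!7 = 8·1854 = 14832
  i=2: C(8,2)·!6 = 28·265 = 7420
Total = 37085.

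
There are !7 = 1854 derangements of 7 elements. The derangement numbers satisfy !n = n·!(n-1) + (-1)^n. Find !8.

14833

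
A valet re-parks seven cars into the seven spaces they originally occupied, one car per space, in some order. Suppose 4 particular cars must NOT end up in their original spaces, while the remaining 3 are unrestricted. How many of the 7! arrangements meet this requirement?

2790

Inclusion-exclusion on the 4 forbidden self-matches:
Σ_{j=0}^{4} (-1)^j C(4,j)(7-j)!
= C(4,0)·7! - C(4,1)·6! + C(4,2)·5! - C(4,3)·4! + C(4,4)·3!
= 5040 - 2880 + 720 - 96 + 6
= 2790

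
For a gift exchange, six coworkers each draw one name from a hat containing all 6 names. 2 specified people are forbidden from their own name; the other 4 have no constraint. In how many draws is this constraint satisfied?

504

Inclusion-exclusion on the 2 forbidden self-matches:
Σ_{j=0}^{2} (-1)^j C(2,j)(6-j)!
= C(2,0)·6! - C(2,1)·5! + C(2,2)·4!
= 720 - 240 + 24
= 504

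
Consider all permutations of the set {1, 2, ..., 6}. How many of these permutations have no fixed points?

265

The subfactorial !6 = [6!/e] (nearest integer).
6! = 720, and 720/e ≈ 264.87, so !6 = 265.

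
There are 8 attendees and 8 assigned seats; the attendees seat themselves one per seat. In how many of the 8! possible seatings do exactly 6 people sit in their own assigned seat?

28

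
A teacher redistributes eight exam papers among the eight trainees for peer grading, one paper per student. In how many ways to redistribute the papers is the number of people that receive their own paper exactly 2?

Choose which 2 of the 8 are fixed: C(8,2) = 28.
The other 6 form a derangement: !6 = 265.
Total: 28 × 265 = 7420.

7420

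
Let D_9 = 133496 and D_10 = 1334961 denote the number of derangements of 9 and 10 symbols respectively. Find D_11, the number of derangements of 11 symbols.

D_11 = (11-1)·(D_10 + D_9) = 10·(1334961 + 133496) = 10·1468457 = 14684570.

14684570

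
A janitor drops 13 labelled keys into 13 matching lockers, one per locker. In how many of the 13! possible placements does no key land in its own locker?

2290792932

!13 = 13! · Σ_{k=0}^{13} (-1)^k/k!
= 13! - 13!/1! + 13!/2! - 13!/3! + 13!/4! - 13!/5! + 13!/6! - 13!/7! + 13!/8! - 13!/9! + 13!/10! - 13!/11! + 13!/12! - 13!/13!
= 6227020800 - 6227020800 + 3113510400 - 1037836800 + 259459200 - 51891840 + 8648640 - 1235520 + 154440 - 17160 + 1716 - 156 + 13 - 1
= 2290792932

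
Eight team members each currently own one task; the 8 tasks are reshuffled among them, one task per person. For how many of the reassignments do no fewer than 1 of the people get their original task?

Sum C(8,i)·!(8-i) for i = 1..8:
  i=1: C(8,1)·!7 = 8·1854 = 14832
  i=2: C(8,2)·!6 = 28·265 = 7420
  i=3: C(8,3)·!5 = 56·44 = 2464
  i=4: C(8,4)·!4 = 70·9 = 630
  i=5: C(8,5)·!3 = 56·2 = 112
  i=6: C(8,6)·!2 = 28·1 = 28
  i=7: C(8,7)·!1 = 8·0 = 0
  i=8: C(8,8)·!0 = 1·1 = 1
Total = 25487.

25487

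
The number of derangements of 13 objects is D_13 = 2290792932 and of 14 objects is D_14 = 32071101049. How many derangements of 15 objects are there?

481066515734

D_15 = (15-1)·(D_14 + D_13) = 14·(32071101049 + 2290792932) = 14·34361893981 = 481066515734.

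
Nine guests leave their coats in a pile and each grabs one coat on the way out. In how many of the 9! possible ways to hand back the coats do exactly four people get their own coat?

Choose which 4 of the 9 are fixed: C(9,4) = 126.
The remaining 5 must be deranged: !5 = 44.
Total: 126 × 44 = 5544.

5544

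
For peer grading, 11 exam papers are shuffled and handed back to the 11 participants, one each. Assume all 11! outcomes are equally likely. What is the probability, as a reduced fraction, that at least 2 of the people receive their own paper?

10547659/39916800

Favorable outcomes: Σ_{i≥2} C(11,i)·!(11-i) = 55·133496 + 165·14833 + 330·1854 + 462·265 + 462·44 + 330·9 + 165·2 + 55·1 + 11·0 + 1·1 = 10547659.
Total outcomes: 11! = 39916800.
Probability = 10547659/39916800 = 10547659/39916800.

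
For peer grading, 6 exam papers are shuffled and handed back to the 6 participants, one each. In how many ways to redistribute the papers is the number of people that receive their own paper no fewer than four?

16

Sum C(6,i)·!(6-i) for i = 4..6:
  i=4: C(6,4)·!2 = 15·1 = 15
  i=5: C(6,5)·!1 = 6·0 = 0
  i=6: C(6,6)·!0 = 1·1 = 1
Total = 16.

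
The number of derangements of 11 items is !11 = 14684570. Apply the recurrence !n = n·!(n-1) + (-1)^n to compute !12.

!12 = 12·14684570 + 1 = 176214841.

176214841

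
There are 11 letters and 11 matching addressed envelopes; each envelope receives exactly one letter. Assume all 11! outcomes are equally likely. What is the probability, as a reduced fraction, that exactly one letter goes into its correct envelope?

Favorable outcomes: C(11,1)·!10 = 11·1334961 = 14684571.
Total outcomes: 11! = 39916800.
Probability = 14684571/39916800 = 16481/44800.

16481/44800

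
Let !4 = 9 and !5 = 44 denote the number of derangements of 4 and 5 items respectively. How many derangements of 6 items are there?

265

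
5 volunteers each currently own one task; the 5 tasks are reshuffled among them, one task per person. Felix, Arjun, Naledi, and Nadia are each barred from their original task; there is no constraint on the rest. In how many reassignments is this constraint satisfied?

53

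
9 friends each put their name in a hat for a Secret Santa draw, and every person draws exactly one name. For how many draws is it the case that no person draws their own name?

Use !n = n·!(n-1) + (-1)^n.
!9 = 9·14833 - 1 = 133496

133496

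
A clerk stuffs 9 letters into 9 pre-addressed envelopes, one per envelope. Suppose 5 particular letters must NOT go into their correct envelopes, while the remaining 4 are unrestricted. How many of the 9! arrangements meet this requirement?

205056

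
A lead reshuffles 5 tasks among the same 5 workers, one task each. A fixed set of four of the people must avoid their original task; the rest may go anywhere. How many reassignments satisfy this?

53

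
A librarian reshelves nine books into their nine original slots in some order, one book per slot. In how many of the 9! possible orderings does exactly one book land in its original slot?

133497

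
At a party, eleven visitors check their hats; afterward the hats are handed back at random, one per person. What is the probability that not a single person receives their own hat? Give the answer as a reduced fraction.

Favorable outcomes: !11 = 14684570.
Total outcomes: 11! = 39916800.
Probability = 14684570/39916800 = 1468457/3991680.

1468457/3991680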